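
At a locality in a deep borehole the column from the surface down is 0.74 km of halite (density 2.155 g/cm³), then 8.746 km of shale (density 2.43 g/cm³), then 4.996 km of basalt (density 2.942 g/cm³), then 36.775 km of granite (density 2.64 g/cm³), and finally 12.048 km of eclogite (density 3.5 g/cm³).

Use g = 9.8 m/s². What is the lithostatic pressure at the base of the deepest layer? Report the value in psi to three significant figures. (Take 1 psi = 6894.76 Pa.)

halite: 2155 kg/m³ × 9.8 m/s² × 740 m = 1.563×10^7 Pa = 2267 psi
shale: 2430 kg/m³ × 9.8 m/s² × 8746 m = 2.083×10^8 Pa = 30208 psi
basalt: 2942 kg/m³ × 9.8 m/s² × 4996 m = 1.440×10^8 Pa = 20892 psi
granite: 2640 kg/m³ × 9.8 m/s² × 36775 m = 9.514×10^8 Pa = 1.380×10^5 psi
eclogite: 3500 kg/m³ × 9.8 m/s² × 12048 m = 4.132×10^8 Pa = 59936 psi
Total = 2267 + 30208 + 20892 + 1.380×10^5 + 59936 = 2.5130×10^5 psi

251000 psi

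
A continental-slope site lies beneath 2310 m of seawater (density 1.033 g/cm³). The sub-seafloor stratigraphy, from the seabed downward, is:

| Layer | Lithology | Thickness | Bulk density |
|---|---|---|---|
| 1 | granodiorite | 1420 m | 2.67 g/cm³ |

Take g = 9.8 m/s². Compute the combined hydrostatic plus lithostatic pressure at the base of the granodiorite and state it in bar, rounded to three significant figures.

seawater: 1033 kg/m³ × 9.8 m/s² × 2310 m = 2.339×10^7 Pa = 233.9 bar
granodiorite: 2670 kg/m³ × 9.8 m/s² × 1420 m = 3.716×10^7 Pa = 371.6 bar
Total = 233.9 + 371.6 = 605.41 bar

605 bar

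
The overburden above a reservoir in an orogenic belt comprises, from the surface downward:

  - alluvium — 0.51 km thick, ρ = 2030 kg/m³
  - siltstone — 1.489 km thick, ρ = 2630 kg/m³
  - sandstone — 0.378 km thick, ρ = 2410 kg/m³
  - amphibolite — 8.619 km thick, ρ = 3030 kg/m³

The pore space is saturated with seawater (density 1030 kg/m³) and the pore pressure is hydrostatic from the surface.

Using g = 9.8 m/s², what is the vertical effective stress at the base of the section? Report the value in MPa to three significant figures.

202 MPa

Overburden (lithostatic) stress σ_v:
alluvium: 2030 kg/m³ × 9.8 m/s² × 510 m = 1.015×10^7 Pa = 10.15 MPa
siltstone: 2630 kg/m³ × 9.8 m/s² × 1489 m = 3.838×10^7 Pa = 38.38 MPa
sandstone: 2410 kg/m³ × 9.8 m/s² × 378 m = 8.928×10^6 Pa = 8.928 MPa
amphibolite: 3030 kg/m³ × 9.8 m/s² × 8619 m = 2.559×10^8 Pa = 255.9 MPa
Total = 10.15 + 38.38 + 8.928 + 255.9 = 313.38 MPa
Pore pressure P_p = 1030 kg/m³ × 9.8 m/s² × 10996 m = 1.110×10^8 Pa = 111.0 MPa
Effective stress σ' = σ_v − P_p = 313.4 − 111.0 = 202.39 MPa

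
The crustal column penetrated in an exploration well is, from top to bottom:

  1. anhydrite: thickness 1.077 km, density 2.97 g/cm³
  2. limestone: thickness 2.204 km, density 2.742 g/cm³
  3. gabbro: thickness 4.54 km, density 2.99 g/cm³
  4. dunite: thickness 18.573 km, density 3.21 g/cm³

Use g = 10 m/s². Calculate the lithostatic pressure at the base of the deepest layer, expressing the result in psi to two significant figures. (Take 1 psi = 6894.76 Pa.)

120000 psi

anhydrite: 2970 kg/m³ × 10 m/s² × 1077 m = 3.199×10^7 Pa = 4639 psi
limestone: 2742 kg/m³ × 10 m/s² × 2204 m = 6.043×10^7 Pa = 8765 psi
gabbro: 2990 kg/m³ × 10 m/s² × 4540 m = 1.357×10^8 Pa = 19688 psi
dunite: 3210 kg/m³ × 10 m/s² × 18573 m = 5.962×10^8 Pa = 86471 psi
Total = 4639 + 8765 + 19688 + 86471 = 1.1956×10^5 psi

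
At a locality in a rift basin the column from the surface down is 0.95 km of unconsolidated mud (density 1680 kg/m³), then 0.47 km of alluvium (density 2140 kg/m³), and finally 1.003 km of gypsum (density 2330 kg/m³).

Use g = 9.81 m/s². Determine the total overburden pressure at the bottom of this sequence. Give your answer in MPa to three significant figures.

48.4 MPa

unconsolidated mud: 1680 kg/m³ × 9.81 m/s² × 950 m = 1.566×10^7 Pa = 15.66 MPa
alluvium: 2140 kg/m³ × 9.81 m/s² × 470 m = 9.867×10^6 Pa = 9.867 MPa
gypsum: 2330 kg/m³ × 9.81 m/s² × 1003 m = 2.293×10^7 Pa = 22.93 MPa
Total = 15.66 + 9.867 + 22.93 = 48.450 MPa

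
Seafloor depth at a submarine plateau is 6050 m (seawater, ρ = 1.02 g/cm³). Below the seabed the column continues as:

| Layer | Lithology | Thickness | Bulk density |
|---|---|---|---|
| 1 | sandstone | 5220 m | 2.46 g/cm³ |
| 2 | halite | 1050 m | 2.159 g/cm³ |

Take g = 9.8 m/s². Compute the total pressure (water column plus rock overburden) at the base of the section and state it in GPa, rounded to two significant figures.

seawater: 1020 kg/m³ × 9.8 m/s² × 6050 m = 6.048×10^7 Pa = 0.06048 GPa
sandstone: 2460 kg/m³ × 9.8 m/s² × 5220 m = 1.258×10^8 Pa = 0.1258 GPa
halite: 2159 kg/m³ × 9.8 m/s² × 1050 m = 2.222×10^7 Pa = 0.02222 GPa
Total = 0.06048 + 0.1258 + 0.02222 = 0.20854 GPa

0.21 GPa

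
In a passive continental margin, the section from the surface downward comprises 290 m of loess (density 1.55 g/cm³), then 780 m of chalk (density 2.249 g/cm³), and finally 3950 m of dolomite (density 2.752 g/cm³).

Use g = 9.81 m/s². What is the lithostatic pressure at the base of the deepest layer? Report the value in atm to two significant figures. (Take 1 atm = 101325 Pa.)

loess: 1550 kg/m³ × 9.81 m/s² × 290 m = 4.410×10^6 Pa = 43.52 atm
chalk: 2249 kg/m³ × 9.81 m/s² × 780 m = 1.721×10^7 Pa = 169.8 atm
dolomite: 2752 kg/m³ × 9.81 m/s² × 3950 m = 1.066×10^8 Pa = 1052 atm
Total = 43.52 + 169.8 + 1052 = 1265.8 atm

1300 atm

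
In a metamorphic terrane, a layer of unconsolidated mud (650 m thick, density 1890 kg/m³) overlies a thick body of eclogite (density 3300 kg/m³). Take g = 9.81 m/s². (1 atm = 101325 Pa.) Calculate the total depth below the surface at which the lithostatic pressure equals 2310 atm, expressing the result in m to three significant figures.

7510 m

Pressure at base of upper layers: 1890×9.81×650 = 1.205×10^7 Pa = 118.9 atm
Remaining pressure to be supplied by eclogite: 2.341×10^8 − 1.205×10^7 = 2.220×10^8 Pa
Additional depth in eclogite = 2.220×10^8 Pa / (3300 kg/m³ × 9.81 m/s²) = 6857.8 m
Total depth = 650 m + 6857.8 m = 7507.8 m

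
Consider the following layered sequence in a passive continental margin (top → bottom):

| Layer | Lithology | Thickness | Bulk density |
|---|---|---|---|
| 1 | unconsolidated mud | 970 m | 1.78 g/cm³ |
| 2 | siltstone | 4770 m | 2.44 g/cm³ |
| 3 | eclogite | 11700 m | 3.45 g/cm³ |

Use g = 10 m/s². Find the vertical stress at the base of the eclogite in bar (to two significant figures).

5400 bar

unconsolidated mud: 1780 kg/m³ × 10 m/s² × 970 m = 1.727×10^7 Pa = 172.7 bar
siltstone: 2440 kg/m³ × 10 m/s² × 4770 m = 1.164×10^8 Pa = 1164 bar
eclogite: 3450 kg/m³ × 10 m/s² × 11700 m = 4.037×10^8 Pa = 4036 bar
Total = 172.7 + 1164 + 4036 = 5373.0 bar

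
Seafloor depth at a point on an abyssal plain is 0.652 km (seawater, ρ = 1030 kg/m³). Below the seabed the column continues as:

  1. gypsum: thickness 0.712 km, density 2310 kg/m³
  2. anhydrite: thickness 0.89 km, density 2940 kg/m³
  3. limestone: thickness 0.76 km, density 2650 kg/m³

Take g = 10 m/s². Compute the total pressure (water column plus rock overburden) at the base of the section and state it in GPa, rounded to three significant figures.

seawater: 1030 kg/m³ × 10 m/s² × 652 m = 6.716×10^6 Pa = 6.716×10^-3 GPa
gypsum: 2310 kg/m³ × 10 m/s² × 712 m = 1.645×10^7 Pa = 0.01645 GPa
anhydrite: 2940 kg/m³ × 10 m/s² × 890 m = 2.617×10^7 Pa = 0.02617 GPa
limestone: 2650 kg/m³ × 10 m/s² × 760 m = 2.014×10^7 Pa = 0.02014 GPa
Total = 6.716×10^-3 + 0.01645 + 0.02617 + 0.02014 = 0.069469 GPa

0.0695 GPa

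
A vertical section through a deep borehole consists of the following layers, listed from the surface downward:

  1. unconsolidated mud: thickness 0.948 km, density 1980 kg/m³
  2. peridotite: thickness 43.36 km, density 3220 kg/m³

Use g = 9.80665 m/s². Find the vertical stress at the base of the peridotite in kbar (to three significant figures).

13.9 kbar

unconsolidated mud: 1980 kg/m³ × 9.80665 m/s² × 948 m = 1.841×10^7 Pa = 0.1841 kbar
peridotite: 3220 kg/m³ × 9.80665 m/s² × 43360 m = 1.369×10^9 Pa = 13.69 kbar
Total = 0.1841 + 13.69 = 13.876 kbar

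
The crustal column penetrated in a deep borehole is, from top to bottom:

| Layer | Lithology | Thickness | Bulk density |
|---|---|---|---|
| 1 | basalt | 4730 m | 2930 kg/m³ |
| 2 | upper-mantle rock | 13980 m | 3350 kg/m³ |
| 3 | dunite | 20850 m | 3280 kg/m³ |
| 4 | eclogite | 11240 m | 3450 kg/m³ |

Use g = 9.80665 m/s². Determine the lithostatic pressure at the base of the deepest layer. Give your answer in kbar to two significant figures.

16 kbar

basalt: 2930 kg/m³ × 9.80665 m/s² × 4730 m = 1.359×10^8 Pa = 1.359 kbar
upper-mantle rock: 3350 kg/m³ × 9.80665 m/s² × 13980 m = 4.593×10^8 Pa = 4.593 kbar
dunite: 3280 kg/m³ × 9.80665 m/s² × 20850 m = 6.707×10^8 Pa = 6.707 kbar
eclogite: 3450 kg/m³ × 9.80665 m/s² × 11240 m = 3.803×10^8 Pa = 3.803 kbar
Total = 1.359 + 4.593 + 6.707 + 3.803 = 16.461 kbar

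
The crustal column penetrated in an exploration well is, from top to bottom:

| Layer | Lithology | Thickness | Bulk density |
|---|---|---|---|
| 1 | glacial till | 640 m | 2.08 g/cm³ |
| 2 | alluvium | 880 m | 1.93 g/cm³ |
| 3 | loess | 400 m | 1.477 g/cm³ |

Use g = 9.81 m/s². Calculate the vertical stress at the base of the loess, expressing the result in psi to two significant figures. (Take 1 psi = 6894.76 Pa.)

glacial till: 2080 kg/m³ × 9.81 m/s² × 640 m = 1.306×10^7 Pa = 1894 psi
alluvium: 1930 kg/m³ × 9.81 m/s² × 880 m = 1.666×10^7 Pa = 2417 psi
loess: 1477 kg/m³ × 9.81 m/s² × 400 m = 5.796×10^6 Pa = 840.6 psi
Total = 1894 + 2417 + 840.6 = 5151.2 psi

5200 psi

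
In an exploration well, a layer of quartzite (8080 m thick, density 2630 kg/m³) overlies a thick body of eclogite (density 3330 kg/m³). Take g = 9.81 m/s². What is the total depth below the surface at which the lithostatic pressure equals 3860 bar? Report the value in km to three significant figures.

13.5 km

Pressure at base of upper layers: 2630×9.81×8080 = 2.085×10^8 Pa = 2085 bar
Remaining pressure to be supplied by eclogite: 3.860×10^8 − 2.085×10^8 = 1.775×10^8 Pa
Additional depth in eclogite = 1.775×10^8 Pa / (3330 kg/m³ × 9.81 m/s²) = 5434.6 m
Total depth = 8080 m + 5434.6 m = 13515 m
= 13.515 km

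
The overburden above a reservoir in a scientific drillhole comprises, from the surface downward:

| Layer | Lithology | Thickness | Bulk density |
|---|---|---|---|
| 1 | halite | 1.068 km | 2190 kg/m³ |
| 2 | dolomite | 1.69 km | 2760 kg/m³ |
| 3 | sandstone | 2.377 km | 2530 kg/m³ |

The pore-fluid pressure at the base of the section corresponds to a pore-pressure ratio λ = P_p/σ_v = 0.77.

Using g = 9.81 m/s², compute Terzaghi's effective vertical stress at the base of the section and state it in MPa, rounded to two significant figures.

Overburden (lithostatic) stress σ_v:
halite: 2190 kg/m³ × 9.81 m/s² × 1068 m = 2.294×10^7 Pa = 22.94 MPa
dolomite: 2760 kg/m³ × 9.81 m/s² × 1690 m = 4.576×10^7 Pa = 45.76 MPa
sandstone: 2530 kg/m³ × 9.81 m/s² × 2377 m = 5.900×10^7 Pa = 59.00 MPa
Total = 22.94 + 45.76 + 59.00 = 127.70 MPa
Pore pressure P_p = λ·σ_v = 0.77 × 127.7 MPa = 98.33 MPa
Effective stress σ' = σ_v − P_p = 127.7 − 98.33 = 29.371 MPa

29 MPa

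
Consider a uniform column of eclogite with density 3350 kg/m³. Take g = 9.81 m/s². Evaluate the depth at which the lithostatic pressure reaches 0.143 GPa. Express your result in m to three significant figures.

4350 m

h = P/(ρg) = 0.143 GPa / (3350 kg/m³ × 9.81 m/s²) = 1.430×10^8 Pa / 32864 Pa/m = 4351.3 m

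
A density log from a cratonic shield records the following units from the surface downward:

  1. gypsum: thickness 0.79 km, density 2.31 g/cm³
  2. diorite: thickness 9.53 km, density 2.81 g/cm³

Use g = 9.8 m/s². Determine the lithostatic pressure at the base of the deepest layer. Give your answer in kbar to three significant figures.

gypsum: 2310 kg/m³ × 9.8 m/s² × 790 m = 1.788×10^7 Pa = 0.1788 kbar
diorite: 2810 kg/m³ × 9.8 m/s² × 9530 m = 2.624×10^8 Pa = 2.624 kbar
Total = 0.1788 + 2.624 = 2.8032 kbar

2.80 kbar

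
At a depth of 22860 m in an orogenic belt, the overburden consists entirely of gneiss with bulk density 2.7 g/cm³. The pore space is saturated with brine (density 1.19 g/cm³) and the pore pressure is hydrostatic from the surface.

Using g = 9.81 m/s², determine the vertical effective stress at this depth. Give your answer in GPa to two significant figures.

Overburden (lithostatic) stress σ_v:
gneiss: 2700 kg/m³ × 9.81 m/s² × 22860 m = 6.055×10^8 Pa = 605.5 MPa
Pore pressure P_p = 1190 kg/m³ × 9.81 m/s² × 22860 m = 2.669×10^8 Pa = 266.9 MPa
Effective stress σ' = σ_v − P_p = 605.5 − 266.9 = 338.63 MPa = 0.33863 GPa

0.34 GPa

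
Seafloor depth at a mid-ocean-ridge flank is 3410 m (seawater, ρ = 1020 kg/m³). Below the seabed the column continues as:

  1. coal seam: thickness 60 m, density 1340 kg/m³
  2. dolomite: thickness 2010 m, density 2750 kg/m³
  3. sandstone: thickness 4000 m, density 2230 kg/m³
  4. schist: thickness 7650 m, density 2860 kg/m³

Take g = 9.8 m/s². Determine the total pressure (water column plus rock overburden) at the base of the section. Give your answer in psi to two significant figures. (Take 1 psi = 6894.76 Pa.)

seawater: 1020 kg/m³ × 9.8 m/s² × 3410 m = 3.409×10^7 Pa = 4944 psi
coal seam: 1340 kg/m³ × 9.8 m/s² × 60 m = 7.879×10^5 Pa = 114.3 psi
dolomite: 2750 kg/m³ × 9.8 m/s² × 2010 m = 5.417×10^7 Pa = 7857 psi
sandstone: 2230 kg/m³ × 9.8 m/s² × 4000 m = 8.742×10^7 Pa = 12679 psi
schist: 2860 kg/m³ × 9.8 m/s² × 7650 m = 2.144×10^8 Pa = 31098 psi
Total = 4944 + 114.3 + 7857 + 12679 + 31098 = 56691 psi

57000 psi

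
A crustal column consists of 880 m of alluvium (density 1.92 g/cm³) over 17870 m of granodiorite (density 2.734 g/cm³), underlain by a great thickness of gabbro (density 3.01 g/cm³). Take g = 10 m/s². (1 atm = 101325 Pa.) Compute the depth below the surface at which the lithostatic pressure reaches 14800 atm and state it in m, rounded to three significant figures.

Pressure at base of upper layers: 1920×10×880 + 2734×10×17870 = 5.055×10^8 Pa = 4989 atm
Remaining pressure to be supplied by gabbro: 1.500×10^9 − 5.055×10^8 = 9.941×10^8 Pa
Additional depth in gabbro = 9.941×10^8 Pa / (3010 kg/m³ × 10 m/s²) = 33028 m
Total depth = 18750 m + 33028 m = 51778 m

51800 m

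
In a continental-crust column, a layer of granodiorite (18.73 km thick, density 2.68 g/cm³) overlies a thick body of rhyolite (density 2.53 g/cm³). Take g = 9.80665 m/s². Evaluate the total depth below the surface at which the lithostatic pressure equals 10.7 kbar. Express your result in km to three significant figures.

42.0 km

Pressure at base of upper layers: 2680×9.80665×18730 = 4.923×10^8 Pa = 4.923 kbar
Remaining pressure to be supplied by rhyolite: 1.070×10^9 − 4.923×10^8 = 5.777×10^8 Pa
Additional depth in rhyolite = 5.777×10^8 Pa / (2530 kg/m³ × 9.80665 m/s²) = 23286 m
Total depth = 18730 m + 23286 m = 42016 m
= 42.016 km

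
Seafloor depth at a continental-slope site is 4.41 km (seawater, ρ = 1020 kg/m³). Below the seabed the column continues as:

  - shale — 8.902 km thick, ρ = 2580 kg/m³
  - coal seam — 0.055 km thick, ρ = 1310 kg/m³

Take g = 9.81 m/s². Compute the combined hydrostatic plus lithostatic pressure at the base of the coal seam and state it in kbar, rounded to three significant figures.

seawater: 1020 kg/m³ × 9.81 m/s² × 4410 m = 4.413×10^7 Pa = 0.4413 kbar
shale: 2580 kg/m³ × 9.81 m/s² × 8902 m = 2.253×10^8 Pa = 2.253 kbar
coal seam: 1310 kg/m³ × 9.81 m/s² × 55 m = 7.068×10^5 Pa = 7.068×10^-3 kbar
Total = 0.4413 + 2.253 + 7.068×10^-3 = 2.7014 kbar

2.70 kbar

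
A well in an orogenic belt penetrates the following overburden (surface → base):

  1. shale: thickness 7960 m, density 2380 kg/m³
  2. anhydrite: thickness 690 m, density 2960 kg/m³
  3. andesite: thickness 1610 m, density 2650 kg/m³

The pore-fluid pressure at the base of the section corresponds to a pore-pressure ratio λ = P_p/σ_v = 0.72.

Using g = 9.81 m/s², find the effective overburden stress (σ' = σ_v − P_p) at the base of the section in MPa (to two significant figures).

69 MPa

Overburden (lithostatic) stress σ_v:
shale: 2380 kg/m³ × 9.81 m/s² × 7960 m = 1.858×10^8 Pa = 185.8 MPa
anhydrite: 2960 kg/m³ × 9.81 m/s² × 690 m = 2.004×10^7 Pa = 20.04 MPa
andesite: 2650 kg/m³ × 9.81 m/s² × 1610 m = 4.185×10^7 Pa = 41.85 MPa
Total = 185.8 + 20.04 + 41.85 = 247.74 MPa
Pore pressure P_p = λ·σ_v = 0.72 × 247.7 MPa = 178.4 MPa
Effective stress σ' = σ_v − P_p = 247.7 − 178.4 = 69.367 MPa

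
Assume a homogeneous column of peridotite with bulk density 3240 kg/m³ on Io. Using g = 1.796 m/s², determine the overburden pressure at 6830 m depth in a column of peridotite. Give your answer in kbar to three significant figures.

0.397 kbar

peridotite: 3240 kg/m³ × 1.796 m/s² × 6830 m = 3.974×10^7 Pa = 0.3974 kbar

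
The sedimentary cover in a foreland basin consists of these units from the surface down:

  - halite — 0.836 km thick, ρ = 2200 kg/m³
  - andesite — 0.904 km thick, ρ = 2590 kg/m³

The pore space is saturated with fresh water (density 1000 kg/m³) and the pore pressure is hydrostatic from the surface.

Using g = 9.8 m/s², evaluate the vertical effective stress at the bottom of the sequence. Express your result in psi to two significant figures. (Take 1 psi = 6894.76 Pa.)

Overburden (lithostatic) stress σ_v:
halite: 2200 kg/m³ × 9.8 m/s² × 836 m = 1.802×10^7 Pa = 18.02 MPa
andesite: 2590 kg/m³ × 9.8 m/s² × 904 m = 2.295×10^7 Pa = 22.95 MPa
Total = 18.02 + 22.95 = 40.969 MPa
Pore pressure P_p = 1000 kg/m³ × 9.8 m/s² × 1740 m = 1.705×10^7 Pa = 17.05 MPa
Effective stress σ' = σ_v − P_p = 40.97 − 17.05 = 23.917 MPa = 3468.9 psi

3500 psi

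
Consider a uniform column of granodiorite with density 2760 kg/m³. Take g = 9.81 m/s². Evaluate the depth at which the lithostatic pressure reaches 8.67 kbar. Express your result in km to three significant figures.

32.0 km

h = P/(ρg) = 8.67 kbar / (2760 kg/m³ × 9.81 m/s²) = 8.670×10^8 Pa / 27076 Pa/m = 32021 m
= 32.021 km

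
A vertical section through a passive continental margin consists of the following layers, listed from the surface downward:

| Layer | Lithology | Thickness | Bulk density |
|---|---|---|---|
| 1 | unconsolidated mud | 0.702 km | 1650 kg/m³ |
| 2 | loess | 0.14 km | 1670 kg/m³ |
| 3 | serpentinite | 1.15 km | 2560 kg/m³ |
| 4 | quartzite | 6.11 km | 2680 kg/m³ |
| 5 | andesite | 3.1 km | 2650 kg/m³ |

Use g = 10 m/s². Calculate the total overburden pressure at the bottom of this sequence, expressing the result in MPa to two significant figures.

290 MPa

unconsolidated mud: 1650 kg/m³ × 10 m/s² × 702 m = 1.158×10^7 Pa = 11.58 MPa
loess: 1670 kg/m³ × 10 m/s² × 140 m = 2.338×10^6 Pa = 2.338 MPa
serpentinite: 2560 kg/m³ × 10 m/s² × 1150 m = 2.944×10^7 Pa = 29.44 MPa
quartzite: 2680 kg/m³ × 10 m/s² × 6110 m = 1.637×10^8 Pa = 163.7 MPa
andesite: 2650 kg/m³ × 10 m/s² × 3100 m = 8.215×10^7 Pa = 82.15 MPa
Total = 11.58 + 2.338 + 29.44 + 163.7 + 82.15 = 289.26 MPa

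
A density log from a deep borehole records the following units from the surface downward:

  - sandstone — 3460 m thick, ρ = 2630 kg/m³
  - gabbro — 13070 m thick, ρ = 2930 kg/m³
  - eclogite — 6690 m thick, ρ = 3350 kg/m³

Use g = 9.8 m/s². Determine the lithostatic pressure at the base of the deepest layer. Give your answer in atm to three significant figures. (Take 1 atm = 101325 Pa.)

6750 atm

sandstone: 2630 kg/m³ × 9.8 m/s² × 3460 m = 8.918×10^7 Pa = 880.1 atm
gabbro: 2930 kg/m³ × 9.8 m/s² × 13070 m = 3.753×10^8 Pa = 3704 atm
eclogite: 3350 kg/m³ × 9.8 m/s² × 6690 m = 2.196×10^8 Pa = 2168 atm
Total = 880.1 + 3704 + 2168 = 6751.6 atm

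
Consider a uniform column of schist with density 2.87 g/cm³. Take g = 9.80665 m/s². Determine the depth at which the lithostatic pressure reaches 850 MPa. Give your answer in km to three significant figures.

30.2 km

h = P/(ρg) = 850 MPa / (2870 kg/m³ × 9.80665 m/s²) = 8.500×10^8 Pa / 28145 Pa/m = 30201 m
= 30.201 km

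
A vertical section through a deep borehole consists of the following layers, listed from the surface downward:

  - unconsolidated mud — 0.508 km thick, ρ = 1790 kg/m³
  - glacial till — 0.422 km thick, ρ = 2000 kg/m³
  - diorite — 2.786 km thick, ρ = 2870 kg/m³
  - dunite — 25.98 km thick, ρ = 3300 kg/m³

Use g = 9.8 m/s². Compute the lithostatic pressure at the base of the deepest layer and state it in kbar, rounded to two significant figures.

unconsolidated mud: 1790 kg/m³ × 9.8 m/s² × 508 m = 8.911×10^6 Pa = 0.08911 kbar
glacial till: 2000 kg/m³ × 9.8 m/s² × 422 m = 8.271×10^6 Pa = 0.08271 kbar
diorite: 2870 kg/m³ × 9.8 m/s² × 2786 m = 7.836×10^7 Pa = 0.7836 kbar
dunite: 3300 kg/m³ × 9.8 m/s² × 25980 m = 8.402×10^8 Pa = 8.402 kbar
Total = 0.08911 + 0.08271 + 0.7836 + 8.402 = 9.3573 kbar

9.4 kbar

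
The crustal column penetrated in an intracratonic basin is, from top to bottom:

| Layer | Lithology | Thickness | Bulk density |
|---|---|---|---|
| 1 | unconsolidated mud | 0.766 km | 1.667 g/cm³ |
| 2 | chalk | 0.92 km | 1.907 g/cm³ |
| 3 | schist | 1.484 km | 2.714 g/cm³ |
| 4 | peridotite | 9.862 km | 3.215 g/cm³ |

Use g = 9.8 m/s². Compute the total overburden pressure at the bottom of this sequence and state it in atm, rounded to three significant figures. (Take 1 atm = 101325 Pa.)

3750 atm

unconsolidated mud: 1667 kg/m³ × 9.8 m/s² × 766 m = 1.251×10^7 Pa = 123.5 atm
chalk: 1907 kg/m³ × 9.8 m/s² × 920 m = 1.719×10^7 Pa = 169.7 atm
schist: 2714 kg/m³ × 9.8 m/s² × 1484 m = 3.947×10^7 Pa = 389.5 atm
peridotite: 3215 kg/m³ × 9.8 m/s² × 9862 m = 3.107×10^8 Pa = 3067 atm
Total = 123.5 + 169.7 + 389.5 + 3067 = 3749.3 atm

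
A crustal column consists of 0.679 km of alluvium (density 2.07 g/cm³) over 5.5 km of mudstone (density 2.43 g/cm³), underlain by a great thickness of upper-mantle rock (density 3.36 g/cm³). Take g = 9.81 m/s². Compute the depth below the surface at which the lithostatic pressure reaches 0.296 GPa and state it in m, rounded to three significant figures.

Pressure at base of upper layers: 2070×9.81×679 + 2430×9.81×5500 = 1.449×10^8 Pa = 0.1449 GPa
Remaining pressure to be supplied by upper-mantle rock: 2.960×10^8 − 1.449×10^8 = 1.511×10^8 Pa
Additional depth in upper-mantle rock = 1.511×10^8 Pa / (3360 kg/m³ × 9.81 m/s²) = 4584.2 m
Total depth = 6179 m + 4584.2 m = 10763 m

10800 m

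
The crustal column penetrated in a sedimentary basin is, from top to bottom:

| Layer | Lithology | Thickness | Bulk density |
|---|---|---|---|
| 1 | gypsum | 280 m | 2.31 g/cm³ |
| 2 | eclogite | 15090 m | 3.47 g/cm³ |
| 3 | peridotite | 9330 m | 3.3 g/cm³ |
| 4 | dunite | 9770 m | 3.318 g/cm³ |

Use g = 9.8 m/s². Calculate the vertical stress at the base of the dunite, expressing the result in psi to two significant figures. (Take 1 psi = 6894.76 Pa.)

170000 psi

gypsum: 2310 kg/m³ × 9.8 m/s² × 280 m = 6.339×10^6 Pa = 919.3 psi
eclogite: 3470 kg/m³ × 9.8 m/s² × 15090 m = 5.132×10^8 Pa = 74426 psi
peridotite: 3300 kg/m³ × 9.8 m/s² × 9330 m = 3.017×10^8 Pa = 43763 psi
dunite: 3318 kg/m³ × 9.8 m/s² × 9770 m = 3.177×10^8 Pa = 46076 psi
Total = 919.3 + 74426 + 43763 + 46076 = 1.6518×10^5 psi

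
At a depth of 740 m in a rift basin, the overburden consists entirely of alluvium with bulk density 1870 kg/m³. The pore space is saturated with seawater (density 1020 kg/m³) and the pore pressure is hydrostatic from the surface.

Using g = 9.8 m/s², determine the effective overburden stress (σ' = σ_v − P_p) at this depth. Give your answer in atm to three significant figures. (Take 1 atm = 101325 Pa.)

Overburden (lithostatic) stress σ_v:
alluvium: 1870 kg/m³ × 9.8 m/s² × 740 m = 1.356×10^7 Pa = 13.56 MPa
Pore pressure P_p = 1020 kg/m³ × 9.8 m/s² × 740 m = 7.397×10^6 Pa = 7.397 MPa
Effective stress σ' = σ_v − P_p = 13.56 − 7.397 = 6.1642 MPa = 60.836 atm

60.8 atm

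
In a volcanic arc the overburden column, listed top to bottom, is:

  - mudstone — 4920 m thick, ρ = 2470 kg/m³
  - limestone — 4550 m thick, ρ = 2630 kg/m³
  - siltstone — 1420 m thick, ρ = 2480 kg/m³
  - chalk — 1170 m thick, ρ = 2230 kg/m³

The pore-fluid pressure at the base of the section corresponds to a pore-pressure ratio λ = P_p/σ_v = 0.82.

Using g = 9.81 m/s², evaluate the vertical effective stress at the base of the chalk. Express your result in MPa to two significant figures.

Overburden (lithostatic) stress σ_v:
mudstone: 2470 kg/m³ × 9.81 m/s² × 4920 m = 1.192×10^8 Pa = 119.2 MPa
limestone: 2630 kg/m³ × 9.81 m/s² × 4550 m = 1.174×10^8 Pa = 117.4 MPa
siltstone: 2480 kg/m³ × 9.81 m/s² × 1420 m = 3.455×10^7 Pa = 34.55 MPa
chalk: 2230 kg/m³ × 9.81 m/s² × 1170 m = 2.560×10^7 Pa = 25.60 MPa
Total = 119.2 + 117.4 + 34.55 + 25.60 = 296.75 MPa
Pore pressure P_p = λ·σ_v = 0.82 × 296.7 MPa = 243.3 MPa
Effective stress σ' = σ_v − P_p = 296.7 − 243.3 = 53.415 MPa

53 MPa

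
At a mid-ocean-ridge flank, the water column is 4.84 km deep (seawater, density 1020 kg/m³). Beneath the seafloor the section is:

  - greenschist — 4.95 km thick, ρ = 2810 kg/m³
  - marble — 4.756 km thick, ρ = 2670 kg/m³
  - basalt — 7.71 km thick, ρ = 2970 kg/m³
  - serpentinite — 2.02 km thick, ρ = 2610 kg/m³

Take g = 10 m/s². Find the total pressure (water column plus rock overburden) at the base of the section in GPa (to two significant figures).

seawater: 1020 kg/m³ × 10 m/s² × 4840 m = 4.937×10^7 Pa = 0.04937 GPa
greenschist: 2810 kg/m³ × 10 m/s² × 4950 m = 1.391×10^8 Pa = 0.1391 GPa
marble: 2670 kg/m³ × 10 m/s² × 4756 m = 1.270×10^8 Pa = 0.1270 GPa
basalt: 2970 kg/m³ × 10 m/s² × 7710 m = 2.290×10^8 Pa = 0.2290 GPa
serpentinite: 2610 kg/m³ × 10 m/s² × 2020 m = 5.272×10^7 Pa = 0.05272 GPa
Total = 0.04937 + 0.1391 + 0.1270 + 0.2290 + 0.05272 = 0.59716 GPa

0.60 GPa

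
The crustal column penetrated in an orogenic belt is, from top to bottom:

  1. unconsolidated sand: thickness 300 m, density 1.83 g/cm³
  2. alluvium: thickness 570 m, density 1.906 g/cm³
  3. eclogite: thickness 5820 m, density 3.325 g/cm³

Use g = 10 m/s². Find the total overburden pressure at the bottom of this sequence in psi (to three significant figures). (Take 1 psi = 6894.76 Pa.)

unconsolidated sand: 1830 kg/m³ × 10 m/s² × 300 m = 5.490×10^6 Pa = 796.3 psi
alluvium: 1906 kg/m³ × 10 m/s² × 570 m = 1.086×10^7 Pa = 1576 psi
eclogite: 3325 kg/m³ × 10 m/s² × 5820 m = 1.935×10^8 Pa = 28067 psi
Total = 796.3 + 1576 + 28067 = 30439 psi

30400 psi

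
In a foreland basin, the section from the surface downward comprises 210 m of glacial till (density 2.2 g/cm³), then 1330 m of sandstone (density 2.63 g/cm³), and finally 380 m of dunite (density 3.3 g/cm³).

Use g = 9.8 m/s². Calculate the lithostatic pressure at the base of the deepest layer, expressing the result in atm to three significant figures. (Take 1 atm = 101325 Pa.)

glacial till: 2200 kg/m³ × 9.8 m/s² × 210 m = 4.528×10^6 Pa = 44.68 atm
sandstone: 2630 kg/m³ × 9.8 m/s² × 1330 m = 3.428×10^7 Pa = 338.3 atm
dunite: 3300 kg/m³ × 9.8 m/s² × 380 m = 1.229×10^7 Pa = 121.3 atm
Total = 44.68 + 338.3 + 121.3 = 504.28 atm

504 atm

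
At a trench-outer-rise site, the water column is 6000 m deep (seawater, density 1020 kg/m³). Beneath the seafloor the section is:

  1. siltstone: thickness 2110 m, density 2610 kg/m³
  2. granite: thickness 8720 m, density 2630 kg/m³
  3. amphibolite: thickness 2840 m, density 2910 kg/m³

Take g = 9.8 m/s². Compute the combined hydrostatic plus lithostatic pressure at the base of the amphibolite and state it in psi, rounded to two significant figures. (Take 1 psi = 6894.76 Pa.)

61000 psi

seawater: 1020 kg/m³ × 9.8 m/s² × 6000 m = 5.998×10^7 Pa = 8699 psi
siltstone: 2610 kg/m³ × 9.8 m/s² × 2110 m = 5.397×10^7 Pa = 7828 psi
granite: 2630 kg/m³ × 9.8 m/s² × 8720 m = 2.247×10^8 Pa = 32597 psi
amphibolite: 2910 kg/m³ × 9.8 m/s² × 2840 m = 8.099×10^7 Pa = 11747 psi
Total = 8699 + 7828 + 32597 + 11747 = 60870 psi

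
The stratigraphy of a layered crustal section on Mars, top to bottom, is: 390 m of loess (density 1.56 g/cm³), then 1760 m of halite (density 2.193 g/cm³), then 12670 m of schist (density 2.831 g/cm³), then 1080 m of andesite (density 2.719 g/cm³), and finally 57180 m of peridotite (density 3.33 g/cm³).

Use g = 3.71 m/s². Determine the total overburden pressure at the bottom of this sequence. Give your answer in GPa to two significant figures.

loess: 1560 kg/m³ × 3.71 m/s² × 390 m = 2.257×10^6 Pa = 2.257×10^-3 GPa
halite: 2193 kg/m³ × 3.71 m/s² × 1760 m = 1.432×10^7 Pa = 0.01432 GPa
schist: 2831 kg/m³ × 3.71 m/s² × 12670 m = 1.331×10^8 Pa = 0.1331 GPa
andesite: 2719 kg/m³ × 3.71 m/s² × 1080 m = 1.089×10^7 Pa = 0.01089 GPa
peridotite: 3330 kg/m³ × 3.71 m/s² × 57180 m = 7.064×10^8 Pa = 0.7064 GPa
Total = 2.257×10^-3 + 0.01432 + 0.1331 + 0.01089 + 0.7064 = 0.86696 GPa

0.87 GPa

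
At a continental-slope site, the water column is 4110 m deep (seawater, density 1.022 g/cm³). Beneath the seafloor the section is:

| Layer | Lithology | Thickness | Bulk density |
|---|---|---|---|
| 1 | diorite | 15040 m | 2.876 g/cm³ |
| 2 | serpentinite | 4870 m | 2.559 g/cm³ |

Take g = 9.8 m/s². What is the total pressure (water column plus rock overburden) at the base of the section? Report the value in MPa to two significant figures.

seawater: 1022 kg/m³ × 9.8 m/s² × 4110 m = 4.116×10^7 Pa = 41.16 MPa
diorite: 2876 kg/m³ × 9.8 m/s² × 15040 m = 4.239×10^8 Pa = 423.9 MPa
serpentinite: 2559 kg/m³ × 9.8 m/s² × 4870 m = 1.221×10^8 Pa = 122.1 MPa
Total = 41.16 + 423.9 + 122.1 = 587.19 MPa

590 MPa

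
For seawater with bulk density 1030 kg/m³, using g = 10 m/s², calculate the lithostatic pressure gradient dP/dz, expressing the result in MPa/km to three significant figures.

10.3 MPa/km

dP/dz = ρg = 1030 kg/m³ × 10 m/s² = 10300 Pa/m
= 10300 Pa/m × (1 MPa/km / 1000.0 Pa/m) = 10.300 MPa/km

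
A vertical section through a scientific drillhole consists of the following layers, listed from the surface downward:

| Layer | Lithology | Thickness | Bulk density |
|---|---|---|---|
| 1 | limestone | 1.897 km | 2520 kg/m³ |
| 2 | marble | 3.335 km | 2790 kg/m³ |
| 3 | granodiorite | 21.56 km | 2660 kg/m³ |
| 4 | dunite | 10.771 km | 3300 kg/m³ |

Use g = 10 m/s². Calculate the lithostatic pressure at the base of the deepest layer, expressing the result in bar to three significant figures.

limestone: 2520 kg/m³ × 10 m/s² × 1897 m = 4.780×10^7 Pa = 478.0 bar
marble: 2790 kg/m³ × 10 m/s² × 3335 m = 9.305×10^7 Pa = 930.5 bar
granodiorite: 2660 kg/m³ × 10 m/s² × 21560 m = 5.735×10^8 Pa = 5735 bar
dunite: 3300 kg/m³ × 10 m/s² × 10771 m = 3.554×10^8 Pa = 3554 bar
Total = 478.0 + 930.5 + 5735 + 3554 = 10698 bar

10700 bar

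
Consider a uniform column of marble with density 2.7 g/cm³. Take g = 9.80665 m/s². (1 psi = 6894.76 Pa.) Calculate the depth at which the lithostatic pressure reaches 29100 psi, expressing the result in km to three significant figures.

h = P/(ρg) = 29100 psi / (2700 kg/m³ × 9.80665 m/s²) = 2.006×10^8 Pa / 26478 Pa/m = 7577.5 m
= 7.5775 km

7.58 km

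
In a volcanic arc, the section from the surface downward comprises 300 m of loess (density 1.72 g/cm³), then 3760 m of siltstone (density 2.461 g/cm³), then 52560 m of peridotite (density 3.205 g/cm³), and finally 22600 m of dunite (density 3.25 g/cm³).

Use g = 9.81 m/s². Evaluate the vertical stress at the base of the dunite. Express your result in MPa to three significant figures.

2470 MPa

loess: 1720 kg/m³ × 9.81 m/s² × 300 m = 5.062×10^6 Pa = 5.062 MPa
siltstone: 2461 kg/m³ × 9.81 m/s² × 3760 m = 9.078×10^7 Pa = 90.78 MPa
peridotite: 3205 kg/m³ × 9.81 m/s² × 52560 m = 1.653×10^9 Pa = 1653 MPa
dunite: 3250 kg/m³ × 9.81 m/s² × 22600 m = 7.205×10^8 Pa = 720.5 MPa
Total = 5.062 + 90.78 + 1653 + 720.5 = 2468.9 MPa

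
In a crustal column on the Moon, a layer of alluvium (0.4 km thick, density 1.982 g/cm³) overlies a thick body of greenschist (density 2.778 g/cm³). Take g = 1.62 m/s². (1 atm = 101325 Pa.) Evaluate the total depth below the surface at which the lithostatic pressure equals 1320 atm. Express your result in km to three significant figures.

Pressure at base of upper layers: 1982×1.62×400 = 1.284×10^6 Pa = 12.68 atm
Remaining pressure to be supplied by greenschist: 1.337×10^8 − 1.284×10^6 = 1.325×10^8 Pa
Additional depth in greenschist = 1.325×10^8 Pa / (2778 kg/m³ × 1.62 m/s²) = 29434 m
Total depth = 400 m + 29434 m = 29834 m
= 29.834 km

29.8 km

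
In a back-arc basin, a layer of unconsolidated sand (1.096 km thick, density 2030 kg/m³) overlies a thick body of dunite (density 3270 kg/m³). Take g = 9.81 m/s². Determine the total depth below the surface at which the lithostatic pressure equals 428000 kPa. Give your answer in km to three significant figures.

13.8 km

Pressure at base of upper layers: 2030×9.81×1096 = 2.183×10^7 Pa = 21826 kPa
Remaining pressure to be supplied by dunite: 4.280×10^8 − 2.183×10^7 = 4.062×10^8 Pa
Additional depth in dunite = 4.062×10^8 Pa / (3270 kg/m³ × 9.81 m/s²) = 12662 m
Total depth = 1096 m + 12662 m = 13758 m
= 13.758 km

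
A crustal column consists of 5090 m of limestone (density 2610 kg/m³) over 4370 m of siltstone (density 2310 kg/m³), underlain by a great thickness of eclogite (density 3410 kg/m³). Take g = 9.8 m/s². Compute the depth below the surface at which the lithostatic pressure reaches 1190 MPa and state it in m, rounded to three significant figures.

38200 m

Pressure at base of upper layers: 2610×9.8×5090 + 2310×9.8×4370 = 2.291×10^8 Pa = 229.1 MPa
Remaining pressure to be supplied by eclogite: 1.190×10^9 − 2.291×10^8 = 9.609×10^8 Pa
Additional depth in eclogite = 9.609×10^8 Pa / (3410 kg/m³ × 9.8 m/s²) = 28753 m
Total depth = 9460 m + 28753 m = 38213 m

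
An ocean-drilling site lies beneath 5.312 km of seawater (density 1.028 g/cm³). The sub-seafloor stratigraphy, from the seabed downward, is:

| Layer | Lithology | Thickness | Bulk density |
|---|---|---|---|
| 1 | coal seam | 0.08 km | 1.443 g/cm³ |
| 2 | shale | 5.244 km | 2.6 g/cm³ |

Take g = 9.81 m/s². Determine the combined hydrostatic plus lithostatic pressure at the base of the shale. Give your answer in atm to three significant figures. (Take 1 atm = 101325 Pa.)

1860 atm

seawater: 1028 kg/m³ × 9.81 m/s² × 5312 m = 5.357×10^7 Pa = 528.7 atm
coal seam: 1443 kg/m³ × 9.81 m/s² × 80 m = 1.132×10^6 Pa = 11.18 atm
shale: 2600 kg/m³ × 9.81 m/s² × 5244 m = 1.338×10^8 Pa = 1320 atm
Total = 528.7 + 11.18 + 1320 = 1859.9 atm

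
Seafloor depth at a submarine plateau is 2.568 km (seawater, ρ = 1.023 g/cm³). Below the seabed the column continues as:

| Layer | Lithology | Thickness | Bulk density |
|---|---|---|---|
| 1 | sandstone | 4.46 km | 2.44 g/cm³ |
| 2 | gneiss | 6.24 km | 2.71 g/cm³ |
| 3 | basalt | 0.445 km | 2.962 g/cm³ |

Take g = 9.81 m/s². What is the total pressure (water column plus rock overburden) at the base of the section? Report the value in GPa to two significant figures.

0.31 GPa

seawater: 1023 kg/m³ × 9.81 m/s² × 2568 m = 2.577×10^7 Pa = 0.02577 GPa
sandstone: 2440 kg/m³ × 9.81 m/s² × 4460 m = 1.068×10^8 Pa = 0.1068 GPa
gneiss: 2710 kg/m³ × 9.81 m/s² × 6240 m = 1.659×10^8 Pa = 0.1659 GPa
basalt: 2962 kg/m³ × 9.81 m/s² × 445 m = 1.293×10^7 Pa = 0.01293 GPa
Total = 0.02577 + 0.1068 + 0.1659 + 0.01293 = 0.31135 GPa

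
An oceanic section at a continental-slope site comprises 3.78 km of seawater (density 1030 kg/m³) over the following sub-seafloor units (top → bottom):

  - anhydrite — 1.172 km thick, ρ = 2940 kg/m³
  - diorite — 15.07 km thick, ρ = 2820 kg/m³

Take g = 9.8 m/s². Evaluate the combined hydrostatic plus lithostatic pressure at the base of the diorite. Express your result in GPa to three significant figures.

0.488 GPa

seawater: 1030 kg/m³ × 9.8 m/s² × 3780 m = 3.816×10^7 Pa = 0.03816 GPa
anhydrite: 2940 kg/m³ × 9.8 m/s² × 1172 m = 3.377×10^7 Pa = 0.03377 GPa
diorite: 2820 kg/m³ × 9.8 m/s² × 15070 m = 4.165×10^8 Pa = 0.4165 GPa
Total = 0.03816 + 0.03377 + 0.4165 = 0.48840 GPa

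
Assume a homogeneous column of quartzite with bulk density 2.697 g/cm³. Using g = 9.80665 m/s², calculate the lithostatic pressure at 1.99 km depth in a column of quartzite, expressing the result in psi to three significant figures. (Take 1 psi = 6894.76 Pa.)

quartzite: 2697 kg/m³ × 9.80665 m/s² × 1990 m = 5.263×10^7 Pa = 7634 psi

7630 psi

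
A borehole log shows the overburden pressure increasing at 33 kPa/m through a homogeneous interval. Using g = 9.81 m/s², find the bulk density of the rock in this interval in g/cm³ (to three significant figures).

3.36 g/cm³

ρ = (dP/dz)/g = 33 kPa/m / 9.81 m/s² = 33000 Pa/m / 9.81 m/s² = 3363.9 kg/m³
= 3.364 g/cm³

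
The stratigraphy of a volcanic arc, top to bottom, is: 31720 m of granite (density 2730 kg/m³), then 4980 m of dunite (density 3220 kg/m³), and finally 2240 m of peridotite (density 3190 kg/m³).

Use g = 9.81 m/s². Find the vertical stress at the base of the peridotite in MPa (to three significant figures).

granite: 2730 kg/m³ × 9.81 m/s² × 31720 m = 8.495×10^8 Pa = 849.5 MPa
dunite: 3220 kg/m³ × 9.81 m/s² × 4980 m = 1.573×10^8 Pa = 157.3 MPa
peridotite: 3190 kg/m³ × 9.81 m/s² × 2240 m = 7.010×10^7 Pa = 70.10 MPa
Total = 849.5 + 157.3 + 70.10 = 1076.9 MPa

1080 MPa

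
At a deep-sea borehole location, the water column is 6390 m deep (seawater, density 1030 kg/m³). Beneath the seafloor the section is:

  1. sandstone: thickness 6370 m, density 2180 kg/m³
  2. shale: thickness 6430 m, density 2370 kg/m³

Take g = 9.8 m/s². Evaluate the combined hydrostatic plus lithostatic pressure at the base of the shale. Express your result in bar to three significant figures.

3500 bar

seawater: 1030 kg/m³ × 9.8 m/s² × 6390 m = 6.450×10^7 Pa = 645.0 bar
sandstone: 2180 kg/m³ × 9.8 m/s² × 6370 m = 1.361×10^8 Pa = 1361 bar
shale: 2370 kg/m³ × 9.8 m/s² × 6430 m = 1.493×10^8 Pa = 1493 bar
Total = 645.0 + 1361 + 1493 = 3499.3 bar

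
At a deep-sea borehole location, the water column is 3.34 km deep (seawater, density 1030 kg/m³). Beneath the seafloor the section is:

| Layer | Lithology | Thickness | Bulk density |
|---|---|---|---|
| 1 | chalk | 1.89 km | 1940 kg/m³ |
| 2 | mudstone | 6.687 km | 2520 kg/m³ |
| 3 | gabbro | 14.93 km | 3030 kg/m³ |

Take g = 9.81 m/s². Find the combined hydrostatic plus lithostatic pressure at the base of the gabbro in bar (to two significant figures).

6800 bar

seawater: 1030 kg/m³ × 9.81 m/s² × 3340 m = 3.375×10^7 Pa = 337.5 bar
chalk: 1940 kg/m³ × 9.81 m/s² × 1890 m = 3.597×10^7 Pa = 359.7 bar
mudstone: 2520 kg/m³ × 9.81 m/s² × 6687 m = 1.653×10^8 Pa = 1653 bar
gabbro: 3030 kg/m³ × 9.81 m/s² × 14930 m = 4.438×10^8 Pa = 4438 bar
Total = 337.5 + 359.7 + 1653 + 4438 = 6788.1 bar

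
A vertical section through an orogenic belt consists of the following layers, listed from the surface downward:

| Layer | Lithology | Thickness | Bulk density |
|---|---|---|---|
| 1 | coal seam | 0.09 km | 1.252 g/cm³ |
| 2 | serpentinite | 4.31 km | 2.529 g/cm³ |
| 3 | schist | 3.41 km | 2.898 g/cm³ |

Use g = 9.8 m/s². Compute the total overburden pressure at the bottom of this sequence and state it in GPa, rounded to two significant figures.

coal seam: 1252 kg/m³ × 9.8 m/s² × 90 m = 1.104×10^6 Pa = 1.104×10^-3 GPa
serpentinite: 2529 kg/m³ × 9.8 m/s² × 4310 m = 1.068×10^8 Pa = 0.1068 GPa
schist: 2898 kg/m³ × 9.8 m/s² × 3410 m = 9.685×10^7 Pa = 0.09685 GPa
Total = 1.104×10^-3 + 0.1068 + 0.09685 = 0.20477 GPa

0.20 GPa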